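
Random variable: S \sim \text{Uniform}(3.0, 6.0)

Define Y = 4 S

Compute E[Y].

For Y = 4S:
E[Y] = 4 * E[S]
E[S] = (3 + 6)/2 = 4.5
E[Y] = 4 * 4.5 = 18

18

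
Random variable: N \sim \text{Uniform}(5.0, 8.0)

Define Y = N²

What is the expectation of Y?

Using E[X²] = Var(X) + (E[X])²:
E[N] = 6.5
Var(N) = (8 - 5)^2/12 = 0.75
E[N²] = 0.75 + 6.5² = 0.75 + 42.25 = 43

43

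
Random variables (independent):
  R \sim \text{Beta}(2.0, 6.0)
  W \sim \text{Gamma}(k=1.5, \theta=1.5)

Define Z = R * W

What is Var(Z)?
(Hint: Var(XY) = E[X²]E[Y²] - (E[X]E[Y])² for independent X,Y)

Var(XY) = E[X²]E[Y²] - (E[X]E[Y])²
E[R] = 0.25, Var(R) = 0.020833333
E[W] = 2.25, Var(W) = 3.375
E[R²] = 0.020833333 + 0.25² = 0.083333333
E[W²] = 3.375 + 2.25² = 8.4375
Var(Z) = 0.083333333*8.4375 - (0.25*2.25)²
= 0.703125 - 0.31640625 = 0.38671875

0.38671875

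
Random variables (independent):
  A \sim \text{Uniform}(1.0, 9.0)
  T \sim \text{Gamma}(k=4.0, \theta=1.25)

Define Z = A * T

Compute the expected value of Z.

For independent RVs: E[XY] = E[X]*E[Y]
E[A] = 5
E[T] = 5
E[Z] = 5 * 5 = 25

25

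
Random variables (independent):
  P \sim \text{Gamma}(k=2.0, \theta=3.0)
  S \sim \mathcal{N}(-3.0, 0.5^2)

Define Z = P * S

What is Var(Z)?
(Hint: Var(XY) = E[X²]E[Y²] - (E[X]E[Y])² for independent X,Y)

Var(XY) = E[X²]E[Y²] - (E[X]E[Y])²
E[P] = 6, Var(P) = 18
E[S] = -3, Var(S) = 0.25
E[P²] = 18 + 6² = 54
E[S²] = 0.25 + (-3)² = 9.25
Var(Z) = 54*9.25 - (6*(-3))²
= 499.5 - 324 = 175.5

175.5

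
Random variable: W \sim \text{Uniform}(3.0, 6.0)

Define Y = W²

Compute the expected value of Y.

E[W²] = Var(W) + (E[W])² = 0.75 + 20.25 = 21

21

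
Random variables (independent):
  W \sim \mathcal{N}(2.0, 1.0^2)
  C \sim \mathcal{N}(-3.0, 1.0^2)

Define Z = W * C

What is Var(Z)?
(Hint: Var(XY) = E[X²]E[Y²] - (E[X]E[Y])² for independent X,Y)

Var(XY) = E[X²]E[Y²] - (E[X]E[Y])²
E[W] = 2, Var(W) = 1
E[C] = -3, Var(C) = 1
E[W²] = 1 + 2² = 5
E[C²] = 1 + (-3)² = 10
Var(Z) = 5*10 - (2*(-3))²
= 50 - 36 = 14

14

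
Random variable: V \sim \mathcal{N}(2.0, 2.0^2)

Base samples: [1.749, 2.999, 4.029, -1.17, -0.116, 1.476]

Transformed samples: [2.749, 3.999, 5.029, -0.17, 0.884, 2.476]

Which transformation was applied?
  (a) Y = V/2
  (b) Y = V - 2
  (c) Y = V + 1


Checking option (c) Y = V + 1:
  V = 1.749 -> Y = 2.749 ✓
  V = 2.999 -> Y = 3.999 ✓
  V = 4.029 -> Y = 5.029 ✓
All samples match this transformation.

(c) V + 1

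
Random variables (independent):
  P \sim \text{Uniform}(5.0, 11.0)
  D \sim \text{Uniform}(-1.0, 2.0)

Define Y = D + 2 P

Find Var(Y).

For independent RVs: Var(aX + bY) = a²Var(X) + b²Var(Y)
Var(P) = 3
Var(D) = 0.75
Var(Y) = 2²*3 + 1²*0.75
= 4*3 + 1*0.75 = 12.75

12.75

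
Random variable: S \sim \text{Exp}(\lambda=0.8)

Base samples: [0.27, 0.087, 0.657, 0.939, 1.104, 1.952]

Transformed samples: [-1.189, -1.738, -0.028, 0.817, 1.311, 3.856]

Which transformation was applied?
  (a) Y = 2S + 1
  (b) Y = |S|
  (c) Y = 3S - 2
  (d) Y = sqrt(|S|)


Checking option (c) Y = 3S - 2:
  S = 0.27 -> Y = -1.189 ✓
  S = 0.087 -> Y = -1.738 ✓
  S = 0.657 -> Y = -0.028 ✓
All samples match this transformation.

(c) 3S - 2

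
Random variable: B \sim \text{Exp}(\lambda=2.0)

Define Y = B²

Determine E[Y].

Using E[X²] = Var(X) + (E[X])²:
E[B] = 0.5
Var(B) = 1/2.0^2 = 0.25
E[B²] = 0.25 + 0.5² = 0.25 + 0.25 = 0.5

0.5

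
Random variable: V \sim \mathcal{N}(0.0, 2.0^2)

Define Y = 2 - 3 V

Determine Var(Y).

For Y = aV + b: Var(Y) = a² * Var(V)
Var(V) = 2.0^2 = 4
Var(Y) = (-3)² * 4 = 9 * 4 = 36

36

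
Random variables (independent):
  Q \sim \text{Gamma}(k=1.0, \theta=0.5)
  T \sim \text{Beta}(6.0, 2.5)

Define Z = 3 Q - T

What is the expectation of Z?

E[Z] = 3*E[Q] - 1*E[T]
E[Q] = 0.5
E[T] = 0.70588235
E[Z] = 3*0.5 - 1*0.70588235 = 0.79411765

0.79411765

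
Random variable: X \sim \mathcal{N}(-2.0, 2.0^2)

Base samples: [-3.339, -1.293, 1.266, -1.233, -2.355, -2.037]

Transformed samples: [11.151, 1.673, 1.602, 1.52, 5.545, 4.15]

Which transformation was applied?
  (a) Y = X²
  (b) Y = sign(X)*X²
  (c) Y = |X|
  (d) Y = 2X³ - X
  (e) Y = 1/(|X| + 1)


Checking option (a) Y = X²:
  X = -3.339 -> Y = 11.151 ✓
  X = -1.293 -> Y = 1.673 ✓
  X = 1.266 -> Y = 1.602 ✓
All samples match this transformation.

(a) X²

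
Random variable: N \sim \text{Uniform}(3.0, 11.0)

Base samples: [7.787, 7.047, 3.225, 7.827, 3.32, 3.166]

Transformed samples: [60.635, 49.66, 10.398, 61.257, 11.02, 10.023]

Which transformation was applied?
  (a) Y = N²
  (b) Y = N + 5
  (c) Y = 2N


Checking option (a) Y = N²:
  N = 7.787 -> Y = 60.635 ✓
  N = 7.047 -> Y = 49.66 ✓
  N = 3.225 -> Y = 10.398 ✓
All samples match this transformation.

(a) N²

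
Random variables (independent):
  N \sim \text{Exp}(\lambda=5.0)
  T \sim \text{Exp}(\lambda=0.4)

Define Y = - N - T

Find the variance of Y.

For independent RVs: Var(aX + bY) = a²Var(X) + b²Var(Y)
Var(N) = 0.04
Var(T) = 6.25
Var(Y) = (-1)²*0.04 + (-1)²*6.25
= 1*0.04 + 1*6.25 = 6.29

6.29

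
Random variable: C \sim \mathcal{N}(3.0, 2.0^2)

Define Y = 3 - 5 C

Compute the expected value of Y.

For Y = -5C + 3:
E[Y] = -5 * E[C] + 3
E[C] = 3.0 = 3
E[Y] = -5 * 3 + 3 = -12

-12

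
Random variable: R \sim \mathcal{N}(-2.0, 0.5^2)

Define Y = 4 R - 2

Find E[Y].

For Y = 4R - 2:
E[Y] = 4 * E[R] - 2
E[R] = -2.0 = -2
E[Y] = 4 * (-2) - 2 = -10

-10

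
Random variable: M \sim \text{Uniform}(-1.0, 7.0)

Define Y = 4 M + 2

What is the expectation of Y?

For Y = 4M + 2:
E[Y] = 4 * E[M] + 2
E[M] = (-1 + 7)/2 = 3
E[Y] = 4 * 3 + 2 = 14

14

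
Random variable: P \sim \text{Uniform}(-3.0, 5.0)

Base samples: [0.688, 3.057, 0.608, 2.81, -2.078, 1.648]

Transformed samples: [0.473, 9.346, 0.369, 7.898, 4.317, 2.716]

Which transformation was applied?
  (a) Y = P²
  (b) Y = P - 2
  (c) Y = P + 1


Checking option (a) Y = P²:
  P = 0.688 -> Y = 0.473 ✓
  P = 3.057 -> Y = 9.346 ✓
  P = 0.608 -> Y = 0.369 ✓
All samples match this transformation.

(a) P²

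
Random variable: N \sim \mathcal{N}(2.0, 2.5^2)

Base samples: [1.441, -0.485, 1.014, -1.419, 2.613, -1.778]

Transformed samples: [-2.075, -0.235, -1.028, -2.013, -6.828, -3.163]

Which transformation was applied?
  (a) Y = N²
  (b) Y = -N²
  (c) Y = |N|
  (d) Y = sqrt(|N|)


Checking option (b) Y = -N²:
  N = 1.441 -> Y = -2.075 ✓
  N = -0.485 -> Y = -0.235 ✓
  N = 1.014 -> Y = -1.028 ✓
All samples match this transformation.

(b) -N²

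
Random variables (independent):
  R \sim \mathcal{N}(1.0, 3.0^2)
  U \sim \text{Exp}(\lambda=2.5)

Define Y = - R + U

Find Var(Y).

For independent RVs: Var(aX + bY) = a²Var(X) + b²Var(Y)
Var(R) = 9
Var(U) = 0.16
Var(Y) = (-1)²*9 + 1²*0.16
= 1*9 + 1*0.16 = 9.16

9.16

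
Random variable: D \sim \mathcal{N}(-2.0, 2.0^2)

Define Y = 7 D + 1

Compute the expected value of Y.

For Y = 7D + 1:
E[Y] = 7 * E[D] + 1
E[D] = -2.0 = -2
E[Y] = 7 * (-2) + 1 = -13

-13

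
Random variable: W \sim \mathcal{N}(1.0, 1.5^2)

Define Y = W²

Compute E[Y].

Using E[X²] = Var(X) + (E[X])²:
E[W] = 1
Var(W) = 1.5^2 = 2.25
E[W²] = 2.25 + 1² = 2.25 + 1 = 3.25

3.25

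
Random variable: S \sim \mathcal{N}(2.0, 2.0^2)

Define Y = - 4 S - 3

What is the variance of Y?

For Y = aS + b: Var(Y) = a² * Var(S)
Var(S) = 2.0^2 = 4
Var(Y) = (-4)² * 4 = 16 * 4 = 64

64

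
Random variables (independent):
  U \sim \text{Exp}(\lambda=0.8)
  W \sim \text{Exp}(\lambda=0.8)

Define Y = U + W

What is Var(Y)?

For independent RVs: Var(aX + bY) = a²Var(X) + b²Var(Y)
Var(U) = 1.5625
Var(W) = 1.5625
Var(Y) = 1²*1.5625 + 1²*1.5625
= 1*1.5625 + 1*1.5625 = 3.125

3.125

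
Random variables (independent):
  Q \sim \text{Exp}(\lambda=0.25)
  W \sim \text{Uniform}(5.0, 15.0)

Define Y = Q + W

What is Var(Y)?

For independent RVs: Var(aX + bY) = a²Var(X) + b²Var(Y)
Var(Q) = 16
Var(W) = 8.3333333
Var(Y) = 1²*16 + 1²*8.3333333
= 1*16 + 1*8.3333333 = 24.333333

24.333333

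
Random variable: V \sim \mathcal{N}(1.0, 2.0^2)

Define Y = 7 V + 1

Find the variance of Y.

For Y = aV + b: Var(Y) = a² * Var(V)
Var(V) = 2.0^2 = 4
Var(Y) = 7² * 4 = 49 * 4 = 196

196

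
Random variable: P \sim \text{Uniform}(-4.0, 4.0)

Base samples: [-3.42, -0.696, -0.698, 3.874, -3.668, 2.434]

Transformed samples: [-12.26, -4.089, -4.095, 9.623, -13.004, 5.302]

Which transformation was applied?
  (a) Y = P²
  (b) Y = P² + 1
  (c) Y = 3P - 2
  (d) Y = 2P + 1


Checking option (c) Y = 3P - 2:
  P = -3.42 -> Y = -12.26 ✓
  P = -0.696 -> Y = -4.089 ✓
  P = -0.698 -> Y = -4.095 ✓
All samples match this transformation.

(c) 3P - 2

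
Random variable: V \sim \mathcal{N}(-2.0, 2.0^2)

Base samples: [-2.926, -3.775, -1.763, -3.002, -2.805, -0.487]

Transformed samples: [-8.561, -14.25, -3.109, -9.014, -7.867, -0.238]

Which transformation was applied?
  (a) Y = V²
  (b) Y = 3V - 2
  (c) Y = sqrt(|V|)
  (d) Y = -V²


Checking option (d) Y = -V²:
  V = -2.926 -> Y = -8.561 ✓
  V = -3.775 -> Y = -14.25 ✓
  V = -1.763 -> Y = -3.109 ✓
All samples match this transformation.

(d) -V²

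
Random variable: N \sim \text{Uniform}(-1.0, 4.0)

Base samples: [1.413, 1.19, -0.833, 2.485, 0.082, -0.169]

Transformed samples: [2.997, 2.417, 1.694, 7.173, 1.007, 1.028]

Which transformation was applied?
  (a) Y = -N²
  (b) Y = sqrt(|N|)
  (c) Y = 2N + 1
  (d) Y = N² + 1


Checking option (d) Y = N² + 1:
  N = 1.413 -> Y = 2.997 ✓
  N = 1.19 -> Y = 2.417 ✓
  N = -0.833 -> Y = 1.694 ✓
All samples match this transformation.

(d) N² + 1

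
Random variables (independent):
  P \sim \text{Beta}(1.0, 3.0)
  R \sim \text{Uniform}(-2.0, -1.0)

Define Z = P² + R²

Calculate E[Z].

E[Z] = E[P²] + E[R²]
E[P²] = Var(P) + E[P]² = 0.0375 + 0.0625 = 0.1
E[R²] = Var(R) + E[R]² = 0.083333333 + 2.25 = 2.3333333
E[Z] = 0.1 + 2.3333333 = 2.4333333

2.4333333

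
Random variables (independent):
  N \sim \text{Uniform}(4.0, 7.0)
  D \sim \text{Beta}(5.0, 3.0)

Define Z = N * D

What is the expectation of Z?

For independent RVs: E[XY] = E[X]*E[Y]
E[N] = 5.5
E[D] = 0.625
E[Z] = 5.5 * 0.625 = 3.4375

3.4375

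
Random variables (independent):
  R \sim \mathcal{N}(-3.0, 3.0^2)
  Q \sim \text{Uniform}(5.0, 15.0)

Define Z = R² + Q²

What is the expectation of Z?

E[Z] = E[R²] + E[Q²]
E[R²] = Var(R) + E[R]² = 9 + 9 = 18
E[Q²] = Var(Q) + E[Q]² = 8.3333333 + 100 = 108.33333
E[Z] = 18 + 108.33333 = 126.33333

126.33333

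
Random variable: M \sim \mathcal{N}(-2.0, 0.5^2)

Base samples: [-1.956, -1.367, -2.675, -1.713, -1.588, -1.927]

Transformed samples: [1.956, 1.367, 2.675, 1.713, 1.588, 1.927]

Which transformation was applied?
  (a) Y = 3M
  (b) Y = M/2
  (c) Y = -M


Checking option (c) Y = -M:
  M = -1.956 -> Y = 1.956 ✓
  M = -1.367 -> Y = 1.367 ✓
  M = -2.675 -> Y = 2.675 ✓
All samples match this transformation.

(c) -M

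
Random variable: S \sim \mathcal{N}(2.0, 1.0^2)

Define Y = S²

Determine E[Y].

Using E[X²] = Var(X) + (E[X])²:
E[S] = 2
Var(S) = 1.0^2 = 1
E[S²] = 1 + 2² = 1 + 4 = 5

5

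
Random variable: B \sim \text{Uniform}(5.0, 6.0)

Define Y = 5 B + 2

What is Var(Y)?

For Y = aB + b: Var(Y) = a² * Var(B)
Var(B) = (6 - 5)^2/12 = 0.083333333
Var(Y) = 5² * 0.083333333 = 25 * 0.083333333 = 2.0833333

2.0833333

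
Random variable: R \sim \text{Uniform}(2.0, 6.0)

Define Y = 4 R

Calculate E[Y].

For Y = 4R:
E[Y] = 4 * E[R]
E[R] = (2 + 6)/2 = 4
E[Y] = 4 * 4 = 16

16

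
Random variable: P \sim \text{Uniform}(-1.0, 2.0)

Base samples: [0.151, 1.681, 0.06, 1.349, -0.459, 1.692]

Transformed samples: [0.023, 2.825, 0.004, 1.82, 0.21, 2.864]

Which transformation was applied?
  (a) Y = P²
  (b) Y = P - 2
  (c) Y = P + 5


Checking option (a) Y = P²:
  P = 0.151 -> Y = 0.023 ✓
  P = 1.681 -> Y = 2.825 ✓
  P = 0.06 -> Y = 0.004 ✓
All samples match this transformation.

(a) P²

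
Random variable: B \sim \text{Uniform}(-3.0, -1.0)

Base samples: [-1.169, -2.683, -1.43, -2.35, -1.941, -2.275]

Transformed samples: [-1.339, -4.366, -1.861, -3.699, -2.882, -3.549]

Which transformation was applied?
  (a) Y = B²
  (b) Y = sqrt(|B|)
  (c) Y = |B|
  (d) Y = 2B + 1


Checking option (d) Y = 2B + 1:
  B = -1.169 -> Y = -1.339 ✓
  B = -2.683 -> Y = -4.366 ✓
  B = -1.43 -> Y = -1.861 ✓
All samples match this transformation.

(d) 2B + 1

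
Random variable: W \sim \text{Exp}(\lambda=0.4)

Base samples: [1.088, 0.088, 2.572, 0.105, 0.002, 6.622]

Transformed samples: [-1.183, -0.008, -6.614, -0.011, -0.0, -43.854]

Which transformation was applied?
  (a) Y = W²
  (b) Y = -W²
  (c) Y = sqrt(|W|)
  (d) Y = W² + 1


Checking option (b) Y = -W²:
  W = 1.088 -> Y = -1.183 ✓
  W = 0.088 -> Y = -0.008 ✓
  W = 2.572 -> Y = -6.614 ✓
All samples match this transformation.

(b) -W²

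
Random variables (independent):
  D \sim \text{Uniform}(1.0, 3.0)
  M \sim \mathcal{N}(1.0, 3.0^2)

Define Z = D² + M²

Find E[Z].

E[Z] = E[D²] + E[M²]
E[D²] = Var(D) + E[D]² = 0.33333333 + 4 = 4.3333333
E[M²] = Var(M) + E[M]² = 9 + 1 = 10
E[Z] = 4.3333333 + 10 = 14.333333

14.333333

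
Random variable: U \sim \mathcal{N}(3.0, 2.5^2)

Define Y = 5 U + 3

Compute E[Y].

For Y = 5U + 3:
E[Y] = 5 * E[U] + 3
E[U] = 3.0 = 3
E[Y] = 5 * 3 + 3 = 18

18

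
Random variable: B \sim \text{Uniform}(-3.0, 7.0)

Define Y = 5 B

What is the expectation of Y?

For Y = 5B:
E[Y] = 5 * E[B]
E[B] = (-3 + 7)/2 = 2
E[Y] = 5 * 2 = 10

10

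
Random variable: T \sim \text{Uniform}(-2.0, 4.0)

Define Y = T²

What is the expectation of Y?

E[T²] = Var(T) + (E[T])² = 3 + 1 = 4

4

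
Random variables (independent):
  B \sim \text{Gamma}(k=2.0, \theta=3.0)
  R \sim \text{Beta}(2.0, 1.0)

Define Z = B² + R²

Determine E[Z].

E[Z] = E[B²] + E[R²]
E[B²] = Var(B) + E[B]² = 18 + 36 = 54
E[R²] = Var(R) + E[R]² = 0.055555556 + 0.44444444 = 0.5
E[Z] = 54 + 0.5 = 54.5

54.5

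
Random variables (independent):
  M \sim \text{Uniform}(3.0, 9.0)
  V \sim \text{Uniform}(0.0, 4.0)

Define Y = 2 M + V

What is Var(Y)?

For independent RVs: Var(aX + bY) = a²Var(X) + b²Var(Y)
Var(M) = 3
Var(V) = 1.3333333
Var(Y) = 2²*3 + 1²*1.3333333
= 4*3 + 1*1.3333333 = 13.333333

13.333333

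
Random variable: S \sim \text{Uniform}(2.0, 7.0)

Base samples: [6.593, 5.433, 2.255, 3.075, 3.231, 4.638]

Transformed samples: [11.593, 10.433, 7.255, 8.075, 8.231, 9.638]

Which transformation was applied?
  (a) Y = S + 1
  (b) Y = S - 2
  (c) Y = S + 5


Checking option (c) Y = S + 5:
  S = 6.593 -> Y = 11.593 ✓
  S = 5.433 -> Y = 10.433 ✓
  S = 2.255 -> Y = 7.255 ✓
All samples match this transformation.

(c) S + 5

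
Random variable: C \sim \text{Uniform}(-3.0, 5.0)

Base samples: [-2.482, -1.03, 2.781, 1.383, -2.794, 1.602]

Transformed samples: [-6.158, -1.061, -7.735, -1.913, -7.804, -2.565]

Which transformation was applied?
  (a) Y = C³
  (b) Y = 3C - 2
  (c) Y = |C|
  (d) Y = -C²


Checking option (d) Y = -C²:
  C = -2.482 -> Y = -6.158 ✓
  C = -1.03 -> Y = -1.061 ✓
  C = 2.781 -> Y = -7.735 ✓
All samples match this transformation.

(d) -C²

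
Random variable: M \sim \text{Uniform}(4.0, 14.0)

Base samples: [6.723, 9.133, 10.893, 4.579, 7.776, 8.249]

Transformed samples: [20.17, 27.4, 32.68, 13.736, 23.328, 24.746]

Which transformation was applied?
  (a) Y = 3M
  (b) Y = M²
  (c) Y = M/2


Checking option (a) Y = 3M:
  M = 6.723 -> Y = 20.17 ✓
  M = 9.133 -> Y = 27.4 ✓
  M = 10.893 -> Y = 32.68 ✓
All samples match this transformation.

(a) 3M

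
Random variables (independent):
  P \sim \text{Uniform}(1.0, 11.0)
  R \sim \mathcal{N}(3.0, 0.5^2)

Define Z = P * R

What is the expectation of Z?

For independent RVs: E[XY] = E[X]*E[Y]
E[P] = 6
E[R] = 3
E[Z] = 6 * 3 = 18

18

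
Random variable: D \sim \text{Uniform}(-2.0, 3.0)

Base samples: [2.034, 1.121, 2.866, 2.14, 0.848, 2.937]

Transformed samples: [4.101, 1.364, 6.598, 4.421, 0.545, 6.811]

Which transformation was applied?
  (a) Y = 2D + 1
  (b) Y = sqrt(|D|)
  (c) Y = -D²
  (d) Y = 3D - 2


Checking option (d) Y = 3D - 2:
  D = 2.034 -> Y = 4.101 ✓
  D = 1.121 -> Y = 1.364 ✓
  D = 2.866 -> Y = 6.598 ✓
All samples match this transformation.

(d) 3D - 2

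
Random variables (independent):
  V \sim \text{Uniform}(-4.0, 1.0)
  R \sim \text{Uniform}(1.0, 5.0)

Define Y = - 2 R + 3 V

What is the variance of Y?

For independent RVs: Var(aX + bY) = a²Var(X) + b²Var(Y)
Var(V) = 2.0833333
Var(R) = 1.3333333
Var(Y) = 3²*2.0833333 + (-2)²*1.3333333
= 9*2.0833333 + 4*1.3333333 = 24.083333

24.083333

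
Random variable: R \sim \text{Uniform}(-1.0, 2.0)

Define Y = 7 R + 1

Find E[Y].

For Y = 7R + 1:
E[Y] = 7 * E[R] + 1
E[R] = (-1 + 2)/2 = 0.5
E[Y] = 7 * 0.5 + 1 = 4.5

4.5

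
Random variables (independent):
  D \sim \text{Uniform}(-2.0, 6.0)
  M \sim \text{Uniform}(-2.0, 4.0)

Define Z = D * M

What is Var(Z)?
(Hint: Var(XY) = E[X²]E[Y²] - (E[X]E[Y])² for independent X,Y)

Var(XY) = E[X²]E[Y²] - (E[X]E[Y])²
E[D] = 2, Var(D) = 5.3333333
E[M] = 1, Var(M) = 3
E[D²] = 5.3333333 + 2² = 9.3333333
E[M²] = 3 + 1² = 4
Var(Z) = 9.3333333*4 - (2*1)²
= 37.333333 - 4 = 33.333333

33.333333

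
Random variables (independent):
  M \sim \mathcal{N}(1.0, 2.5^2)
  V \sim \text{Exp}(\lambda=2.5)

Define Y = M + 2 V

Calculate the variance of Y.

For independent RVs: Var(aX + bY) = a²Var(X) + b²Var(Y)
Var(M) = 6.25
Var(V) = 0.16
Var(Y) = 1²*6.25 + 2²*0.16
= 1*6.25 + 4*0.16 = 6.89

6.89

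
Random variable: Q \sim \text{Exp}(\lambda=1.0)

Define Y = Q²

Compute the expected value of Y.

Using E[X²] = Var(X) + (E[X])²:
E[Q] = 1
Var(Q) = 1/1.0^2 = 1
E[Q²] = 1 + 1² = 1 + 1 = 2

2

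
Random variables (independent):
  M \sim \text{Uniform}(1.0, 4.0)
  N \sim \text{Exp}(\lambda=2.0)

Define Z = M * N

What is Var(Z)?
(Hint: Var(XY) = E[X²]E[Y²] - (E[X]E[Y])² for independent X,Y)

Var(XY) = E[X²]E[Y²] - (E[X]E[Y])²
E[M] = 2.5, Var(M) = 0.75
E[N] = 0.5, Var(N) = 0.25
E[M²] = 0.75 + 2.5² = 7
E[N²] = 0.25 + 0.5² = 0.5
Var(Z) = 7*0.5 - (2.5*0.5)²
= 3.5 - 1.5625 = 1.9375

1.9375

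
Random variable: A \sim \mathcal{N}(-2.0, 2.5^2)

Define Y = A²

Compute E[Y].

Using E[X²] = Var(X) + (E[X])²:
E[A] = -2
Var(A) = 2.5^2 = 6.25
E[A²] = 6.25 + (-2)² = 6.25 + 4 = 10.25

10.25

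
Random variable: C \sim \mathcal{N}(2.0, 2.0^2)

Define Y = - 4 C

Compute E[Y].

For Y = -4C:
E[Y] = -4 * E[C]
E[C] = 2.0 = 2
E[Y] = -4 * 2 = -8

-8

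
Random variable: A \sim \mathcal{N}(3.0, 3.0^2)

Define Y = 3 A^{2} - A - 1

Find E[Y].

E[Y] = 3*E[A²] - 1*E[A] - 1
E[A] = 3
E[A²] = Var(A) + (E[A])² = 9 + 9 = 18
E[Y] = 3*18 - 1*3 - 1 = 50

50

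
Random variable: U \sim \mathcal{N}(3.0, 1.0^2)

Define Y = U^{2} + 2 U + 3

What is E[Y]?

E[Y] = 1*E[U²] + 2*E[U] + 3
E[U] = 3
E[U²] = Var(U) + (E[U])² = 1 + 9 = 10
E[Y] = 1*10 + 2*3 + 3 = 19

19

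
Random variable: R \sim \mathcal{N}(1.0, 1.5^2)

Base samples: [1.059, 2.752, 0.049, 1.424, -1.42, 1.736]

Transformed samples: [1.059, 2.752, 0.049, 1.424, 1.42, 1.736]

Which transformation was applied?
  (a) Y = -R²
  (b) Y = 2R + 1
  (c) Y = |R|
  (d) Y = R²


Checking option (c) Y = |R|:
  R = 1.059 -> Y = 1.059 ✓
  R = 2.752 -> Y = 2.752 ✓
  R = 0.049 -> Y = 0.049 ✓
All samples match this transformation.

(c) |R|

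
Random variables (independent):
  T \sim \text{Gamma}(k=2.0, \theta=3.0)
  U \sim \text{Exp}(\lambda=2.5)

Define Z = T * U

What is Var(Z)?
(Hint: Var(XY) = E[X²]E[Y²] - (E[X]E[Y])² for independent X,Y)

Var(XY) = E[X²]E[Y²] - (E[X]E[Y])²
E[T] = 6, Var(T) = 18
E[U] = 0.4, Var(U) = 0.16
E[T²] = 18 + 6² = 54
E[U²] = 0.16 + 0.4² = 0.32
Var(Z) = 54*0.32 - (6*0.4)²
= 17.28 - 5.76 = 11.52

11.52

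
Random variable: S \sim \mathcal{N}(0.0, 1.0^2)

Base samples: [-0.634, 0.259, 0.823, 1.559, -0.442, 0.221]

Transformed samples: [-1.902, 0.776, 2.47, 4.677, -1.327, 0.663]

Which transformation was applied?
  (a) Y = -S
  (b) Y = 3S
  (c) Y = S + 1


Checking option (b) Y = 3S:
  S = -0.634 -> Y = -1.902 ✓
  S = 0.259 -> Y = 0.776 ✓
  S = 0.823 -> Y = 2.47 ✓
All samples match this transformation.

(b) 3S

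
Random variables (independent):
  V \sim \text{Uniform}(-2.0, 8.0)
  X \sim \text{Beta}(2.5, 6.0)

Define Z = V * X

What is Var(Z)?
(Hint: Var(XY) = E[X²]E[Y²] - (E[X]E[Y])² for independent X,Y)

Var(XY) = E[X²]E[Y²] - (E[X]E[Y])²
E[V] = 3, Var(V) = 8.3333333
E[X] = 0.29411765, Var(X) = 0.021853943
E[V²] = 8.3333333 + 3² = 17.333333
E[X²] = 0.021853943 + 0.29411765² = 0.10835913
Var(Z) = 17.333333*0.10835913 - (3*0.29411765)²
= 1.878225 - 0.77854671 = 1.0996783

1.0996783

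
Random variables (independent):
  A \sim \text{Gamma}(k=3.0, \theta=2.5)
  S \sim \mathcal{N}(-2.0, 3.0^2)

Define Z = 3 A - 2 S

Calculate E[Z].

E[Z] = 3*E[A] - 2*E[S]
E[A] = 7.5
E[S] = -2
E[Z] = 3*7.5 - 2*(-2) = 26.5

26.5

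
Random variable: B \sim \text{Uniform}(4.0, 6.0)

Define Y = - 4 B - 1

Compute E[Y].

For Y = -4B - 1:
E[Y] = -4 * E[B] - 1
E[B] = (4 + 6)/2 = 5
E[Y] = -4 * 5 - 1 = -21

-21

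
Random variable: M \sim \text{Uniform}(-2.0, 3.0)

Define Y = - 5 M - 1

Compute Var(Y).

For Y = aM + b: Var(Y) = a² * Var(M)
Var(M) = (3 + 2)^2/12 = 2.0833333
Var(Y) = (-5)² * 2.0833333 = 25 * 2.0833333 = 52.083333

52.083333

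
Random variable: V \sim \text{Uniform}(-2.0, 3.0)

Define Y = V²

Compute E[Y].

E[V²] = Var(V) + (E[V])² = 2.0833333 + 0.25 = 2.3333333

2.3333333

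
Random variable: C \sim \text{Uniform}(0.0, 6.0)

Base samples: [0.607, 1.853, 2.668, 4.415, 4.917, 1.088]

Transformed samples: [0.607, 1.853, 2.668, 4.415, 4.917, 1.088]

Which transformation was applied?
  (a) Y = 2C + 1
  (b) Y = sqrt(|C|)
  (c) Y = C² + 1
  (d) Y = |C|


Checking option (d) Y = |C|:
  C = 0.607 -> Y = 0.607 ✓
  C = 1.853 -> Y = 1.853 ✓
  C = 2.668 -> Y = 2.668 ✓
All samples match this transformation.

(d) |C|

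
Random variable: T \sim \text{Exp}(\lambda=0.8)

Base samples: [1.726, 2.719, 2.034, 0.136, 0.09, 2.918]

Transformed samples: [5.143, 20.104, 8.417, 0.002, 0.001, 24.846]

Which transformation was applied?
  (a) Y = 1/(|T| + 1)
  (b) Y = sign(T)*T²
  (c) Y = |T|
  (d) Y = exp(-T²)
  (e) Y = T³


Checking option (e) Y = T³:
  T = 1.726 -> Y = 5.143 ✓
  T = 2.719 -> Y = 20.104 ✓
  T = 2.034 -> Y = 8.417 ✓
All samples match this transformation.

(e) T³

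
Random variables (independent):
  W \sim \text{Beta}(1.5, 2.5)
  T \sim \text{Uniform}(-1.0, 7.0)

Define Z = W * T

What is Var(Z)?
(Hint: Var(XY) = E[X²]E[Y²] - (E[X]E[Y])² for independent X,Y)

Var(XY) = E[X²]E[Y²] - (E[X]E[Y])²
E[W] = 0.375, Var(W) = 0.046875
E[T] = 3, Var(T) = 5.3333333
E[W²] = 0.046875 + 0.375² = 0.1875
E[T²] = 5.3333333 + 3² = 14.333333
Var(Z) = 0.1875*14.333333 - (0.375*3)²
= 2.6875 - 1.265625 = 1.421875

1.421875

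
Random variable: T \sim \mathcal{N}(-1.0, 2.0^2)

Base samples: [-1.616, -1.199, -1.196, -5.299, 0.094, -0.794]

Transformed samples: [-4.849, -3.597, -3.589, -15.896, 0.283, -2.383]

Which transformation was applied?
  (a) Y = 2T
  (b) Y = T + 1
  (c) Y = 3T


Checking option (c) Y = 3T:
  T = -1.616 -> Y = -4.849 ✓
  T = -1.199 -> Y = -3.597 ✓
  T = -1.196 -> Y = -3.589 ✓
All samples match this transformation.

(c) 3T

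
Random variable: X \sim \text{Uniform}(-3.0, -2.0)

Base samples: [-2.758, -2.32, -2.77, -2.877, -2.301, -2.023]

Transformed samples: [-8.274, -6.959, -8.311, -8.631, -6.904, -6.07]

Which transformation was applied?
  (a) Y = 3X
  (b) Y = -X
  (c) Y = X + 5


Checking option (a) Y = 3X:
  X = -2.758 -> Y = -8.274 ✓
  X = -2.32 -> Y = -6.959 ✓
  X = -2.77 -> Y = -8.311 ✓
All samples match this transformation.

(a) 3X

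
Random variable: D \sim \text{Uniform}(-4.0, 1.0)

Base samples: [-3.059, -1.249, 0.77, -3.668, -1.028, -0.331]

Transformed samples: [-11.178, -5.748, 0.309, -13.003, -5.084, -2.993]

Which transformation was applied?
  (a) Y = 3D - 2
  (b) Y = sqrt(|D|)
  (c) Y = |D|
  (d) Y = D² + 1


Checking option (a) Y = 3D - 2:
  D = -3.059 -> Y = -11.178 ✓
  D = -1.249 -> Y = -5.748 ✓
  D = 0.77 -> Y = 0.309 ✓
All samples match this transformation.

(a) 3D - 2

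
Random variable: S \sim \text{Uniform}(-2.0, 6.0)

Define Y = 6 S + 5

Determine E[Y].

For Y = 6S + 5:
E[Y] = 6 * E[S] + 5
E[S] = (-2 + 6)/2 = 2
E[Y] = 6 * 2 + 5 = 17

17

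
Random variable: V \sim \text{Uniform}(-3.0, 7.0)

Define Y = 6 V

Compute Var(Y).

For Y = aV + b: Var(Y) = a² * Var(V)
Var(V) = (7 + 3)^2/12 = 8.3333333
Var(Y) = 6² * 8.3333333 = 36 * 8.3333333 = 300

300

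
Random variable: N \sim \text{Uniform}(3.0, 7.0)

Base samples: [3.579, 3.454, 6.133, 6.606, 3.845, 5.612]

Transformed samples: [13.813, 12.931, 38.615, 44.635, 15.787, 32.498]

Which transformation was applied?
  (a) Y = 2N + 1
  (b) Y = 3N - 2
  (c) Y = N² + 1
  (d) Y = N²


Checking option (c) Y = N² + 1:
  N = 3.579 -> Y = 13.813 ✓
  N = 3.454 -> Y = 12.931 ✓
  N = 6.133 -> Y = 38.615 ✓
All samples match this transformation.

(c) N² + 1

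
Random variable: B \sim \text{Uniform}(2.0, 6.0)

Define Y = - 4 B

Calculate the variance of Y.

For Y = aB + b: Var(Y) = a² * Var(B)
Var(B) = (6 - 2)^2/12 = 1.3333333
Var(Y) = (-4)² * 1.3333333 = 16 * 1.3333333 = 21.333333

21.333333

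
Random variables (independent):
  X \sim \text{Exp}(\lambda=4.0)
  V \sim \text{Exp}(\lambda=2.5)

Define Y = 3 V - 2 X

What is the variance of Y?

For independent RVs: Var(aX + bY) = a²Var(X) + b²Var(Y)
Var(X) = 0.0625
Var(V) = 0.16
Var(Y) = (-2)²*0.0625 + 3²*0.16
= 4*0.0625 + 9*0.16 = 1.69

1.69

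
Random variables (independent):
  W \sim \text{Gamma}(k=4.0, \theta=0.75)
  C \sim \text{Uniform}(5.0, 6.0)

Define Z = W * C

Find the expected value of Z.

For independent RVs: E[XY] = E[X]*E[Y]
E[W] = 3
E[C] = 5.5
E[Z] = 3 * 5.5 = 16.5

16.5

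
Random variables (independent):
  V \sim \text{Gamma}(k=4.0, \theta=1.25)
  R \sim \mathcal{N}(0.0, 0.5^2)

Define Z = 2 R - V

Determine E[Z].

E[Z] = -1*E[V] + 2*E[R]
E[V] = 5
E[R] = 0
E[Z] = -1*5 + 2*0 = -5

-5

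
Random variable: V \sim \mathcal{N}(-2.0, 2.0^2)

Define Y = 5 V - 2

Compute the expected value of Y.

For Y = 5V - 2:
E[Y] = 5 * E[V] - 2
E[V] = -2.0 = -2
E[Y] = 5 * (-2) - 2 = -12

-12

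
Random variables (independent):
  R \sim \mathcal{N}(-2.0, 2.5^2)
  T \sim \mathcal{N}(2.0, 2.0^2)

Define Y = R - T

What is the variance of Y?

For independent RVs: Var(aX + bY) = a²Var(X) + b²Var(Y)
Var(R) = 6.25
Var(T) = 4
Var(Y) = 1²*6.25 + (-1)²*4
= 1*6.25 + 1*4 = 10.25

10.25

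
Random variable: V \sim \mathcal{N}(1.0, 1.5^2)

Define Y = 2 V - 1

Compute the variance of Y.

For Y = aV + b: Var(Y) = a² * Var(V)
Var(V) = 1.5^2 = 2.25
Var(Y) = 2² * 2.25 = 4 * 2.25 = 9

9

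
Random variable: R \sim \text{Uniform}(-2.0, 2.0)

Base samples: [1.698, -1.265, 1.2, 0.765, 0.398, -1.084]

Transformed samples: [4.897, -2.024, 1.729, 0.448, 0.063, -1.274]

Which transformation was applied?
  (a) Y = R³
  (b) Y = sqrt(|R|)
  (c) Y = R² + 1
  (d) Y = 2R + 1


Checking option (a) Y = R³:
  R = 1.698 -> Y = 4.897 ✓
  R = -1.265 -> Y = -2.024 ✓
  R = 1.2 -> Y = 1.729 ✓
All samples match this transformation.

(a) R³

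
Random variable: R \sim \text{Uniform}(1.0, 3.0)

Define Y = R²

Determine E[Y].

Using E[X²] = Var(X) + (E[X])²:
E[R] = 2
Var(R) = (3 - 1)^2/12 = 0.33333333
E[R²] = 0.33333333 + 2² = 0.33333333 + 4 = 4.3333333

4.3333333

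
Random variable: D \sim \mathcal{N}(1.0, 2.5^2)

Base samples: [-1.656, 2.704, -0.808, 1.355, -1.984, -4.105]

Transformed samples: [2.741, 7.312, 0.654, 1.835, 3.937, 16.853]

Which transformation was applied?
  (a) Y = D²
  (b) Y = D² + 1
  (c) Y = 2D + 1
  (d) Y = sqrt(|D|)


Checking option (a) Y = D²:
  D = -1.656 -> Y = 2.741 ✓
  D = 2.704 -> Y = 7.312 ✓
  D = -0.808 -> Y = 0.654 ✓
All samples match this transformation.

(a) D²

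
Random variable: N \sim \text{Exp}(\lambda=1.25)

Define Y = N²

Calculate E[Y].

Using E[X²] = Var(X) + (E[X])²:
E[N] = 0.8
Var(N) = 1/1.25^2 = 0.64
E[N²] = 0.64 + 0.8² = 0.64 + 0.64 = 1.28

1.28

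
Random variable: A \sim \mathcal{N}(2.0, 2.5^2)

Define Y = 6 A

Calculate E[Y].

For Y = 6A:
E[Y] = 6 * E[A]
E[A] = 2.0 = 2
E[Y] = 6 * 2 = 12

12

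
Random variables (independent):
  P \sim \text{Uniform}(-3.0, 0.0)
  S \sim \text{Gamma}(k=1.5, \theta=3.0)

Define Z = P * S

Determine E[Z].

For independent RVs: E[XY] = E[X]*E[Y]
E[P] = -1.5
E[S] = 4.5
E[Z] = -1.5 * 4.5 = -6.75

-6.75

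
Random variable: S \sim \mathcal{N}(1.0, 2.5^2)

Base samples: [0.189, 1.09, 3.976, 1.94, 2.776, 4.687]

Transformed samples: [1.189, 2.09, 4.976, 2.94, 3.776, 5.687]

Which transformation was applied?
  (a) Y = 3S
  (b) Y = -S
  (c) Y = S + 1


Checking option (c) Y = S + 1:
  S = 0.189 -> Y = 1.189 ✓
  S = 1.09 -> Y = 2.09 ✓
  S = 3.976 -> Y = 4.976 ✓
All samples match this transformation.

(c) S + 1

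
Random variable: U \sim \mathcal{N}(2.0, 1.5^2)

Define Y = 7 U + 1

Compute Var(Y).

For Y = aU + b: Var(Y) = a² * Var(U)
Var(U) = 1.5^2 = 2.25
Var(Y) = 7² * 2.25 = 49 * 2.25 = 110.25

110.25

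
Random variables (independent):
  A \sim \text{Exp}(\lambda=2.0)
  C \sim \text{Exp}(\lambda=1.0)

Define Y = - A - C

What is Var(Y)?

For independent RVs: Var(aX + bY) = a²Var(X) + b²Var(Y)
Var(A) = 0.25
Var(C) = 1
Var(Y) = (-1)²*0.25 + (-1)²*1
= 1*0.25 + 1*1 = 1.25

1.25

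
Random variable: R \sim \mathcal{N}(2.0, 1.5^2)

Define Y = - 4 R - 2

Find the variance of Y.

For Y = aR + b: Var(Y) = a² * Var(R)
Var(R) = 1.5^2 = 2.25
Var(Y) = (-4)² * 2.25 = 16 * 2.25 = 36

36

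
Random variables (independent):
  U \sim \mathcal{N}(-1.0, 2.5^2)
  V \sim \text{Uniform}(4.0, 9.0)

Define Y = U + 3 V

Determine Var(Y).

For independent RVs: Var(aX + bY) = a²Var(X) + b²Var(Y)
Var(U) = 6.25
Var(V) = 2.0833333
Var(Y) = 1²*6.25 + 3²*2.0833333
= 1*6.25 + 9*2.0833333 = 25

25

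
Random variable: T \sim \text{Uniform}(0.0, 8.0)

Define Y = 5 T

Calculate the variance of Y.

For Y = aT + b: Var(Y) = a² * Var(T)
Var(T) = (8 - 0)^2/12 = 5.3333333
Var(Y) = 5² * 5.3333333 = 25 * 5.3333333 = 133.33333

133.33333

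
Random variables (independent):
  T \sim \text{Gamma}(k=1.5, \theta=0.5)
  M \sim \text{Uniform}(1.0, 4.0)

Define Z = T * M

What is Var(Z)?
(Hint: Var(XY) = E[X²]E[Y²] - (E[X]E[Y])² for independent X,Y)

Var(XY) = E[X²]E[Y²] - (E[X]E[Y])²
E[T] = 0.75, Var(T) = 0.375
E[M] = 2.5, Var(M) = 0.75
E[T²] = 0.375 + 0.75² = 0.9375
E[M²] = 0.75 + 2.5² = 7
Var(Z) = 0.9375*7 - (0.75*2.5)²
= 6.5625 - 3.515625 = 3.046875

3.046875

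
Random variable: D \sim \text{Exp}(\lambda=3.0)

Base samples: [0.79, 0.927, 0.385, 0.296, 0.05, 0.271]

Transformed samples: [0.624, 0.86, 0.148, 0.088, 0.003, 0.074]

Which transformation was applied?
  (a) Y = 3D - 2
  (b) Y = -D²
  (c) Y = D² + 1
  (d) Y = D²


Checking option (d) Y = D²:
  D = 0.79 -> Y = 0.624 ✓
  D = 0.927 -> Y = 0.86 ✓
  D = 0.385 -> Y = 0.148 ✓
All samples match this transformation.

(d) D²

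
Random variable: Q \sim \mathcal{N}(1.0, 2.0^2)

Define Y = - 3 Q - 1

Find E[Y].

For Y = -3Q - 1:
E[Y] = -3 * E[Q] - 1
E[Q] = 1.0 = 1
E[Y] = -3 * 1 - 1 = -4

-4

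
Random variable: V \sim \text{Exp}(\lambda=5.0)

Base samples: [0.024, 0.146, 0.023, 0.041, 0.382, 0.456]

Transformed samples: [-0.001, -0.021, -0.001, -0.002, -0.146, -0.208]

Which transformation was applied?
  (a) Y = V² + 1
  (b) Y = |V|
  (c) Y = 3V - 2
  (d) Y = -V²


Checking option (d) Y = -V²:
  V = 0.024 -> Y = -0.001 ✓
  V = 0.146 -> Y = -0.021 ✓
  V = 0.023 -> Y = -0.001 ✓
All samples match this transformation.

(d) -V²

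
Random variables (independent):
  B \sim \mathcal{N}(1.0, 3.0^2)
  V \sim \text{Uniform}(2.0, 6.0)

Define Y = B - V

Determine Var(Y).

For independent RVs: Var(aX + bY) = a²Var(X) + b²Var(Y)
Var(B) = 9
Var(V) = 1.3333333
Var(Y) = 1²*9 + (-1)²*1.3333333
= 1*9 + 1*1.3333333 = 10.333333

10.333333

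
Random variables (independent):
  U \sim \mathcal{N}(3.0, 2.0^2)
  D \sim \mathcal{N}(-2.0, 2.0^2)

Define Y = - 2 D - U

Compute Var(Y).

For independent RVs: Var(aX + bY) = a²Var(X) + b²Var(Y)
Var(U) = 4
Var(D) = 4
Var(Y) = (-1)²*4 + (-2)²*4
= 1*4 + 4*4 = 20

20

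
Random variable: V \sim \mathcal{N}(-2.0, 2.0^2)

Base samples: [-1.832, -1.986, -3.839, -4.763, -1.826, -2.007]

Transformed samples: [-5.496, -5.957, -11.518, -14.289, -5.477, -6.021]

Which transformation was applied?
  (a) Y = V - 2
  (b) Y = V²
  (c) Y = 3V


Checking option (c) Y = 3V:
  V = -1.832 -> Y = -5.496 ✓
  V = -1.986 -> Y = -5.957 ✓
  V = -3.839 -> Y = -11.518 ✓
All samples match this transformation.

(c) 3V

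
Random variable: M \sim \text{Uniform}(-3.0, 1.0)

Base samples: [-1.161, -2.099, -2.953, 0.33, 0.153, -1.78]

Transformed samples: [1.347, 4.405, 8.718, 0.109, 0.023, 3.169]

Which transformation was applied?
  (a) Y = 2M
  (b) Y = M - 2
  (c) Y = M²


Checking option (c) Y = M²:
  M = -1.161 -> Y = 1.347 ✓
  M = -2.099 -> Y = 4.405 ✓
  M = -2.953 -> Y = 8.718 ✓
All samples match this transformation.

(c) M²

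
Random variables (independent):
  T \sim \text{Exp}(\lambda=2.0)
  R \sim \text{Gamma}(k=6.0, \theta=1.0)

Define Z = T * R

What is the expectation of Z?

For independent RVs: E[XY] = E[X]*E[Y]
E[T] = 0.5
E[R] = 6
E[Z] = 0.5 * 6 = 3

3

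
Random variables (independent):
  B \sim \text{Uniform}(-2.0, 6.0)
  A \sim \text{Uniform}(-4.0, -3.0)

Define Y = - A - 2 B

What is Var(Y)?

For independent RVs: Var(aX + bY) = a²Var(X) + b²Var(Y)
Var(B) = 5.3333333
Var(A) = 0.083333333
Var(Y) = (-2)²*5.3333333 + (-1)²*0.083333333
= 4*5.3333333 + 1*0.083333333 = 21.416667

21.416667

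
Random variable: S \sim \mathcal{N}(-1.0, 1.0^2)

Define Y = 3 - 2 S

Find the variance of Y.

For Y = aS + b: Var(Y) = a² * Var(S)
Var(S) = 1.0^2 = 1
Var(Y) = (-2)² * 1 = 4 * 1 = 4

4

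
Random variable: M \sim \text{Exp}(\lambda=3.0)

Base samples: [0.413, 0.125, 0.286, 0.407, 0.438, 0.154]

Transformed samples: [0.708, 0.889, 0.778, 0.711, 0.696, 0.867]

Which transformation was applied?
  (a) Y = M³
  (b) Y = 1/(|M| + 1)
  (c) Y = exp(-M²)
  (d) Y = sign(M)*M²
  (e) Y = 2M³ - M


Checking option (b) Y = 1/(|M| + 1):
  M = 0.413 -> Y = 0.708 ✓
  M = 0.125 -> Y = 0.889 ✓
  M = 0.286 -> Y = 0.778 ✓
All samples match this transformation.

(b) 1/(|M| + 1)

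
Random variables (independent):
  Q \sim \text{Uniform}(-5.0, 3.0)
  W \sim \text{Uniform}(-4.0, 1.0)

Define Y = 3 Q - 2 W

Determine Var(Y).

For independent RVs: Var(aX + bY) = a²Var(X) + b²Var(Y)
Var(Q) = 5.3333333
Var(W) = 2.0833333
Var(Y) = 3²*5.3333333 + (-2)²*2.0833333
= 9*5.3333333 + 4*2.0833333 = 56.333333

56.333333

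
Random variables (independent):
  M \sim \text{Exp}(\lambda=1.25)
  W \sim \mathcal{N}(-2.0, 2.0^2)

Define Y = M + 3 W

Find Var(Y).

For independent RVs: Var(aX + bY) = a²Var(X) + b²Var(Y)
Var(M) = 0.64
Var(W) = 4
Var(Y) = 1²*0.64 + 3²*4
= 1*0.64 + 9*4 = 36.64

36.64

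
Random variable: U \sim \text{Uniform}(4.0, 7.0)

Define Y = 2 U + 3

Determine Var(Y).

For Y = aU + b: Var(Y) = a² * Var(U)
Var(U) = (7 - 4)^2/12 = 0.75
Var(Y) = 2² * 0.75 = 4 * 0.75 = 3

3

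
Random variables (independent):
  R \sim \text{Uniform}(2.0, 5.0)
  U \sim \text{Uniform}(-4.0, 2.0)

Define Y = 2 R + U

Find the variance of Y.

For independent RVs: Var(aX + bY) = a²Var(X) + b²Var(Y)
Var(R) = 0.75
Var(U) = 3
Var(Y) = 2²*0.75 + 1²*3
= 4*0.75 + 1*3 = 6

6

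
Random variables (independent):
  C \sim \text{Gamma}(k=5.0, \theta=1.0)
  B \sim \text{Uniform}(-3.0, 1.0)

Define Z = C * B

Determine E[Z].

For independent RVs: E[XY] = E[X]*E[Y]
E[C] = 5
E[B] = -1
E[Z] = 5 * (-1) = -5

-5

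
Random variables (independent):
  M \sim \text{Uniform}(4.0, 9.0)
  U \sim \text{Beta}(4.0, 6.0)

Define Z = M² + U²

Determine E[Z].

E[Z] = E[M²] + E[U²]
E[M²] = Var(M) + E[M]² = 2.0833333 + 42.25 = 44.333333
E[U²] = Var(U) + E[U]² = 0.021818182 + 0.16 = 0.18181818
E[Z] = 44.333333 + 0.18181818 = 44.515152

44.515152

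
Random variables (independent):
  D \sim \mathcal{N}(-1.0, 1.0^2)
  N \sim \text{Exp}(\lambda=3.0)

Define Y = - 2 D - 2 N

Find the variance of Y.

For independent RVs: Var(aX + bY) = a²Var(X) + b²Var(Y)
Var(D) = 1
Var(N) = 0.11111111
Var(Y) = (-2)²*1 + (-2)²*0.11111111
= 4*1 + 4*0.11111111 = 4.4444444

4.4444444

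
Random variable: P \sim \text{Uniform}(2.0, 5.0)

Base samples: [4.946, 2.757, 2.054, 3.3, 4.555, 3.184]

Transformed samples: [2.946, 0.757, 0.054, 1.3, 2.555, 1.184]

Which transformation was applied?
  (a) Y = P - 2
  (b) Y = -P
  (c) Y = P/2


Checking option (a) Y = P - 2:
  P = 4.946 -> Y = 2.946 ✓
  P = 2.757 -> Y = 0.757 ✓
  P = 2.054 -> Y = 0.054 ✓
All samples match this transformation.

(a) P - 2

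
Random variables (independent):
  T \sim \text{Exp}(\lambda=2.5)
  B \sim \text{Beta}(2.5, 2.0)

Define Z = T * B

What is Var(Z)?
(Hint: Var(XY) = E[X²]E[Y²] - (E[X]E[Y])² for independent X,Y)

Var(XY) = E[X²]E[Y²] - (E[X]E[Y])²
E[T] = 0.4, Var(T) = 0.16
E[B] = 0.55555556, Var(B) = 0.044893378
E[T²] = 0.16 + 0.4² = 0.32
E[B²] = 0.044893378 + 0.55555556² = 0.35353535
Var(Z) = 0.32*0.35353535 - (0.4*0.55555556)²
= 0.11313131 - 0.049382716 = 0.063748597

0.063748597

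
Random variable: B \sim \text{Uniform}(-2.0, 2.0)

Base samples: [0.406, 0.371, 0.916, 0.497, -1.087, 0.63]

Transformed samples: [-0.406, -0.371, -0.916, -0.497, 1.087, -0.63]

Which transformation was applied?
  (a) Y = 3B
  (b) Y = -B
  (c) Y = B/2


Checking option (b) Y = -B:
  B = 0.406 -> Y = -0.406 ✓
  B = 0.371 -> Y = -0.371 ✓
  B = 0.916 -> Y = -0.916 ✓
All samples match this transformation.

(b) -B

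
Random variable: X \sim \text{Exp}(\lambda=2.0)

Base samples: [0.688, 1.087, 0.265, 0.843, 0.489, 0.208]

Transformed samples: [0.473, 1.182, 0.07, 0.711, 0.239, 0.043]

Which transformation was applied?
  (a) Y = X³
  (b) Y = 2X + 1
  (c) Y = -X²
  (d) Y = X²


Checking option (d) Y = X²:
  X = 0.688 -> Y = 0.473 ✓
  X = 1.087 -> Y = 1.182 ✓
  X = 0.265 -> Y = 0.07 ✓
All samples match this transformation.

(d) X²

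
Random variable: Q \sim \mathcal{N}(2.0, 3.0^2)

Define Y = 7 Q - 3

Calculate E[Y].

For Y = 7Q - 3:
E[Y] = 7 * E[Q] - 3
E[Q] = 2.0 = 2
E[Y] = 7 * 2 - 3 = 11

11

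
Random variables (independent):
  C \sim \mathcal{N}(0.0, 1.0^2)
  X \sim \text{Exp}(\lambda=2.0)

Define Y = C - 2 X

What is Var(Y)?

For independent RVs: Var(aX + bY) = a²Var(X) + b²Var(Y)
Var(C) = 1
Var(X) = 0.25
Var(Y) = 1²*1 + (-2)²*0.25
= 1*1 + 4*0.25 = 2

2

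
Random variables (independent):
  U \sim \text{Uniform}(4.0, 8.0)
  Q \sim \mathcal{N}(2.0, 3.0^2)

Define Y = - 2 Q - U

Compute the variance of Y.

For independent RVs: Var(aX + bY) = a²Var(X) + b²Var(Y)
Var(U) = 1.3333333
Var(Q) = 9
Var(Y) = (-1)²*1.3333333 + (-2)²*9
= 1*1.3333333 + 4*9 = 37.333333

37.333333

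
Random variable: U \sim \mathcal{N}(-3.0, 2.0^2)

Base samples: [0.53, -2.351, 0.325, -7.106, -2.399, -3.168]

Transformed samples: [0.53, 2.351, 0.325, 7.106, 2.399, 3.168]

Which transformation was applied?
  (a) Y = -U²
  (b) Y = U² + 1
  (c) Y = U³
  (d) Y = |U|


Checking option (d) Y = |U|:
  U = 0.53 -> Y = 0.53 ✓
  U = -2.351 -> Y = 2.351 ✓
  U = 0.325 -> Y = 0.325 ✓
All samples match this transformation.

(d) |U|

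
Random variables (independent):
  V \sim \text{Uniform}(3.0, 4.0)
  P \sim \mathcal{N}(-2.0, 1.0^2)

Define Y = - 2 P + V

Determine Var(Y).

For independent RVs: Var(aX + bY) = a²Var(X) + b²Var(Y)
Var(V) = 0.083333333
Var(P) = 1
Var(Y) = 1²*0.083333333 + (-2)²*1
= 1*0.083333333 + 4*1 = 4.0833333

4.0833333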